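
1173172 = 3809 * 308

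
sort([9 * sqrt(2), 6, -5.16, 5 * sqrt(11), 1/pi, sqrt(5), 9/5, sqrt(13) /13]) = [-5.16, sqrt(13) /13, 1/pi, 9/5, sqrt(5), 6, 9 * sqrt(2), 5 * sqrt(11)]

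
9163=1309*7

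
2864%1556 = 1308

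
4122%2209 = 1913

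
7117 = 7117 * 1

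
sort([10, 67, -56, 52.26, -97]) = [-97, -56, 10, 52.26, 67]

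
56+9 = 65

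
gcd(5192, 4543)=649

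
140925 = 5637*25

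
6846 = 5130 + 1716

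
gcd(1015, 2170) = 35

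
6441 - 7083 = -642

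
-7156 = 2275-9431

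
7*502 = 3514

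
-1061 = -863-198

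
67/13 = 5+2/13 ≈ 5.15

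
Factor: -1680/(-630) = 2^3*3^(-1) = 8/3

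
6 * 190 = 1140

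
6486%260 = 246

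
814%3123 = 814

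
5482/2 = 2741 = 2741.00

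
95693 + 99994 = 195687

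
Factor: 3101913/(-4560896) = -1*2^(-11)*3^2*17^(-1)*131^(-1)*523^1*659^1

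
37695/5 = 7539 = 7539.00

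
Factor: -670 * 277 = -1 * 2^1 * 5^1 * 67^1 * 277^1 = -185590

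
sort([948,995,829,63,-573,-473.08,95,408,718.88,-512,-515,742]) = [-573,-515,-512,-473.08,63,95,408,718.88,742,829,948,995]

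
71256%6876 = 2496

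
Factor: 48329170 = 2^1*5^1*337^1*14341^1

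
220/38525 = 44/7705 ≈ 0.00571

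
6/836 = 3/418 ≈ 0.00718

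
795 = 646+149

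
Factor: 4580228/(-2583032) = -1 * 2^(-1) * 73^(-1) * 4423^(-1) * 1145057^1 = -1145057/645758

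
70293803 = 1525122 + 68768681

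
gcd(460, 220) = 20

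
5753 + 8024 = 13777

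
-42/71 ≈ -0.592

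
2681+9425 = 12106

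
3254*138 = 449052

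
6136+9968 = 16104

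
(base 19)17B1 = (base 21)10FK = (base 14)36D6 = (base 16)257C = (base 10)9596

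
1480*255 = 377400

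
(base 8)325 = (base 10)213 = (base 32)6l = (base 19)b4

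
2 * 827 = 1654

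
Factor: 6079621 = 907^1*6703^1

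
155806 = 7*22258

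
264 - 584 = -320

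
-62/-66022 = 31/33011 ≈ 0.000939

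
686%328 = 30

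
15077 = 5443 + 9634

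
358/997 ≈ 0.359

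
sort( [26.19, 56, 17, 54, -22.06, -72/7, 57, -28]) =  [-28, -22.06, -72/7, 17, 26.19, 54, 56, 57]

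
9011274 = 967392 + 8043882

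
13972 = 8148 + 5824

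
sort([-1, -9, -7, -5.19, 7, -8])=[-9, -8, -7, -5.19, -1, 7]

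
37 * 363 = 13431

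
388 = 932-544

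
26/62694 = 13/31347≈0.000415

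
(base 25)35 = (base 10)80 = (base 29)2m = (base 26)32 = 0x50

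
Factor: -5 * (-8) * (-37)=-1 * 2^3 * 5^1 * 37^1=-1480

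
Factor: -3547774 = -1 * 2^1 * 1773887^1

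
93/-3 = -31 = -31.00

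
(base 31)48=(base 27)4o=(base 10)132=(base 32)44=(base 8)204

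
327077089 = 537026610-209949521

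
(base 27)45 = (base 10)113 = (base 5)423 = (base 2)1110001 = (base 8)161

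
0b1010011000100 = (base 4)1103010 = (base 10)5316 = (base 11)3aa3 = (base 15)1896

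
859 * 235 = 201865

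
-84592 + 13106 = -71486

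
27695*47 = 1301665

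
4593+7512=12105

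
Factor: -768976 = -1 * 2^4 * 13^1 * 3697^1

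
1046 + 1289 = 2335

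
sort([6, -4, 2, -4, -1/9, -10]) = [-10, -4, -4, -1/9, 2, 6]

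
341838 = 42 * 8139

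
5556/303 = 18+34/101≈18.34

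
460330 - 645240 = -184910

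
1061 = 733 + 328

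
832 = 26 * 32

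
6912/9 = 768 = 768.00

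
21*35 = 735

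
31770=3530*9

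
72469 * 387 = 28045503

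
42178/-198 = -213-2/99 ≈ -213.02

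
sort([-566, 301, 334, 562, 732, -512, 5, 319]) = [-566, -512, 5, 301, 319, 334, 562, 732]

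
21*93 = 1953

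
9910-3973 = 5937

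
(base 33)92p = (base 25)fkh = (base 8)23244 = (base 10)9892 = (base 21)1191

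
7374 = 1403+5971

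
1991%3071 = 1991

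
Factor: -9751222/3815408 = -1*2^(-3)*13^1*113^1*3319^1*238463^(-1) = -4875611/1907704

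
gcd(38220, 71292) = 156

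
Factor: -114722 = -1*2^1*19^1*3019^1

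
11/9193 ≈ 0.00120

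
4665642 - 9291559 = -4625917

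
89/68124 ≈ 0.00131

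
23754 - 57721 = -33967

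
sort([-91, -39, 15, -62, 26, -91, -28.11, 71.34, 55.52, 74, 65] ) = [-91, -91, -62, -39, -28.11, 15, 26, 55.52, 65, 71.34, 74] 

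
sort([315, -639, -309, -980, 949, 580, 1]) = [-980, -639, -309, 1, 315, 580, 949]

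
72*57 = 4104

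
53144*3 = 159432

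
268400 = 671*400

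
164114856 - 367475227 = -203360371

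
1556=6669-5113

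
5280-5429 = -149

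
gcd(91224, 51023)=7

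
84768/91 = 931 + 47/91 ≈ 931.52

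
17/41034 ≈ 0.000414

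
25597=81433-55836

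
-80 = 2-82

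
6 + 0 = 6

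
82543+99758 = 182301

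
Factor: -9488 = -1*2^4*593^1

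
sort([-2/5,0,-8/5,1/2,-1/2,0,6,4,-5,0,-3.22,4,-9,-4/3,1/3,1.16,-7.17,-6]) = [-9,-7.17,-6,-5,-3.22,-8/5,-4/3,-1/2,-2/5,0,0,0,1/3,1/2,1.16,4,4,6]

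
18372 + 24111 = 42483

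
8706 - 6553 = 2153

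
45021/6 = 15007/2 = 7503.50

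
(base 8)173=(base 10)123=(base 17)74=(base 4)1323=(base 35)3i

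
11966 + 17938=29904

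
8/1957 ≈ 0.00409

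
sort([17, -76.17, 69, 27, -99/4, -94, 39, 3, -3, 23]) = [-94, -76.17, -99/4, -3, 3, 17, 23, 27, 39, 69]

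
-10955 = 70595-81550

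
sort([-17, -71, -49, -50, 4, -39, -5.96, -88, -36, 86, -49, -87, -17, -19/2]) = [-88, -87, -71, -50, -49, -49, -39, -36, -17, -17, -19/2, -5.96, 4, 86]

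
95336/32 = 2979 + 1/4 = 2979.25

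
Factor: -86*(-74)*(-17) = -1*2^2*17^1*37^1*43^1 = -108188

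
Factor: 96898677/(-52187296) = -1*2^(-5)*3^1*7^(-1)*47^(-1)*4957^(-1)*32299559^1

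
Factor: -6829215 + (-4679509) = -1 * 2^2 * 67^1 * 42943^1 = -11508724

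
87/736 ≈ 0.118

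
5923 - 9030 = -3107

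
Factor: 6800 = 2^4*5^2*17^1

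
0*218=0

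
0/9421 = 0 = 0.00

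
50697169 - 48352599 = 2344570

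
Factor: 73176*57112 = 2^6*3^1*11^2*59^1*3049^1 = 4179227712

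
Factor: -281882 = -1*2^1*97^1*1453^1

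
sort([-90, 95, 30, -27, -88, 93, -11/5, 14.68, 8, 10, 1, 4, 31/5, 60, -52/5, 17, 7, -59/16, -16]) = [-90, -88, -27, -16, -52/5, -59/16, -11/5, 1, 4, 31/5, 7, 8, 10, 14.68, 17, 30, 60, 93, 95]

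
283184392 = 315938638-32754246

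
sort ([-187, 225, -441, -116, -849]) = [-849, -441, -187, -116, 225]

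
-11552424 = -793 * 14568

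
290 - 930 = -640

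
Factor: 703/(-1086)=-1*2^(-1)*3^(-1)*19^1*37^1*181^(-1)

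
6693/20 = 334 + 13/20 = 334.65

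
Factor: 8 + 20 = 2^2 * 7^1 = 28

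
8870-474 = 8396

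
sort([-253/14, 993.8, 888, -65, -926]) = [-926, -65, -253/14, 888, 993.8]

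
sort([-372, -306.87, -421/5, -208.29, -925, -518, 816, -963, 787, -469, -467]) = [-963, -925, -518, -469, -467, -372, -306.87, -208.29, -421/5, 787, 816]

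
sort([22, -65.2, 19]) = [-65.2, 19, 22]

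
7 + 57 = 64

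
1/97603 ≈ 0.0000102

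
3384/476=7 + 13/119≈7.11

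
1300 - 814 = 486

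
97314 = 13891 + 83423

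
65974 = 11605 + 54369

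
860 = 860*1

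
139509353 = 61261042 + 78248311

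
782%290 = 202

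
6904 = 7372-468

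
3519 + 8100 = 11619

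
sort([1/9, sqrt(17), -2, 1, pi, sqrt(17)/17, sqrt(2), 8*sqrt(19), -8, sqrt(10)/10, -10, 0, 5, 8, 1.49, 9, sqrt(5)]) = [-10, -8, -2, 0, 1/9, sqrt(17)/17, sqrt(10)/10, 1, sqrt(2), 1.49, sqrt(5), pi, sqrt(17), 5, 8, 9, 8*sqrt(19)]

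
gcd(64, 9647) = 1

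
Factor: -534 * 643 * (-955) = 2^1 * 3^1 * 5^1 * 89^1 * 191^1 * 643^1 = 327910710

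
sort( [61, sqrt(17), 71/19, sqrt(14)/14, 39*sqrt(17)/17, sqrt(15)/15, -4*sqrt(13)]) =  [-4*sqrt(13), sqrt(15)/15, sqrt(14)/14, 71/19, sqrt(17), 39*sqrt(17)/17, 61]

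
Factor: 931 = 7^2*19^1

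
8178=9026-848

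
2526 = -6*(-421)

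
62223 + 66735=128958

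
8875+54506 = 63381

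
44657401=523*85387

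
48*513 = 24624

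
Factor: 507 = 3^1*13^2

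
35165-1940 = 33225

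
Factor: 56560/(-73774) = -1 * 2^3 * 5^1 * 7^1 * 101^1 * 36887^(-1) = -28280/36887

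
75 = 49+26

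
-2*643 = -1286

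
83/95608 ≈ 0.000868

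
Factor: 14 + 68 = 2^1*41^1 = 82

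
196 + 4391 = 4587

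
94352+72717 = 167069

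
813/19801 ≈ 0.0411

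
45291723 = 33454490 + 11837233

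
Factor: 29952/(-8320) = -1*2^1*3^2*5^(-1) = -18/5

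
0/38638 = 0 = 0.00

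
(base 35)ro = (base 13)597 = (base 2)1111001001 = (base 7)2553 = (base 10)969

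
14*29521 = 413294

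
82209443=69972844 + 12236599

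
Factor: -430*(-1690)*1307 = 2^2*5^2*13^2*43^1*1307^1 = 949796900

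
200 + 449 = 649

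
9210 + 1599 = 10809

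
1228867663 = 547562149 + 681305514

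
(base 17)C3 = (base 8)317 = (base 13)12C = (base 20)A7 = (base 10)207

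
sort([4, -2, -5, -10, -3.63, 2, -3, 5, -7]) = [-10, -7, -5, -3.63, -3, -2, 2, 4, 5]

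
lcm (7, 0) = 0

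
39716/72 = 551 + 11/18 ≈ 551.61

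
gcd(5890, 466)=2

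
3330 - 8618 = -5288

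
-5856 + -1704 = -7560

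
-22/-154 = 1/7 ≈ 0.143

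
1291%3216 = 1291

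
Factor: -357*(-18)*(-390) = -1*2^2*3^4*5^1*7^1*13^1*17^1 = -2506140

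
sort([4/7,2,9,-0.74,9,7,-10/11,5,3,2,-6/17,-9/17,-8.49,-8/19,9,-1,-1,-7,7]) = [-8.49,-7,-1,-1,-10/11,-0.74,-9/17,-8/19,-6/17,4/7,2,2,3,5,7,7,9,9,9]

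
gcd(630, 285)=15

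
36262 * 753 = 27305286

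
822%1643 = 822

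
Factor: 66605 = 5^1*7^1*11^1*173^1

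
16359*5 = 81795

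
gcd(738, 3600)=18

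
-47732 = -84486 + 36754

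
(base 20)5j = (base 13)92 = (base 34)3h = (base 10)119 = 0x77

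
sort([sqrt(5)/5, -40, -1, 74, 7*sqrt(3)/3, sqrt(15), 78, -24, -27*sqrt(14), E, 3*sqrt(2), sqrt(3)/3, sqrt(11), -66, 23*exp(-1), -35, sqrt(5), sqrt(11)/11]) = [-27*sqrt(14), -66, -40, -35, -24, -1, sqrt(11)/11, sqrt(5)/5, sqrt(3)/3, sqrt(5), E, sqrt(11), sqrt(15), 7*sqrt(3)/3, 3*sqrt(2), 23*exp(-1), 74, 78]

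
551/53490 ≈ 0.0103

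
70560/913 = 77+259/913 ≈ 77.28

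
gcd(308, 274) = 2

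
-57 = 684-741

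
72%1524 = 72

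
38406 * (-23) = -883338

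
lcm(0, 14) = 0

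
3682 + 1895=5577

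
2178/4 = 1089/2 = 544.50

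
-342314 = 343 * (-998)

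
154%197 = 154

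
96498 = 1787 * 54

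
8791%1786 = 1647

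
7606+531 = 8137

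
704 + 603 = 1307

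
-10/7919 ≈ -0.00126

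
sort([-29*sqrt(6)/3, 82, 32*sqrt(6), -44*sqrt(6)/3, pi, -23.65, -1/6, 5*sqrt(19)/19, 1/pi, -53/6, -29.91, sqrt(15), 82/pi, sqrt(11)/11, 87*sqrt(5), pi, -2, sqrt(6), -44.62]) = [-44.62, -44*sqrt(6)/3, -29.91, -29*sqrt(6)/3, -23.65, -53/6, -2, -1/6, sqrt(11)/11, 1/pi, 5*sqrt(19)/19, sqrt(6), pi, pi, sqrt(15), 82/pi, 32*sqrt(6), 82, 87*sqrt(5)]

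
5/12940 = 1/2588 ≈ 0.000386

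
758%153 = 146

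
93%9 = 3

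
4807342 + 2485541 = 7292883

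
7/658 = 1/94 ≈ 0.0106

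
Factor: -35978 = -1 * 2^1 * 17989^1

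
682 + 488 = 1170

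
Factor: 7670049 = 3^1*2556683^1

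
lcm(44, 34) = 748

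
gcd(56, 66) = 2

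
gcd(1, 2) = 1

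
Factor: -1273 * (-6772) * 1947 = 2^2 * 3^1 * 11^1 * 19^1 * 59^1 * 67^1 * 1693^1 = 16784611932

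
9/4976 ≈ 0.00181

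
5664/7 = 809+1/7 ≈ 809.14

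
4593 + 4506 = 9099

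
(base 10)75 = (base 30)2f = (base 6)203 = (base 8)113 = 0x4b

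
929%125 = 54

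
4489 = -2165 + 6654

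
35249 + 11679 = 46928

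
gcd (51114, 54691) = 7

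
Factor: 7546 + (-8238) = -1*2^2*173^1 = -692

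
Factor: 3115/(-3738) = -1*2^(-1)*3^(-1)*5^1 = -5/6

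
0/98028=0=0.00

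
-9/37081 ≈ -0.000243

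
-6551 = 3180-9731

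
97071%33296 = 30479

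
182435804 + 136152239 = 318588043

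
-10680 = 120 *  (-89)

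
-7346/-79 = 92 + 78/79≈92.99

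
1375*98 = 134750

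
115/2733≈0.0421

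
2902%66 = 64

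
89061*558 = 49696038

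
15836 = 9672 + 6164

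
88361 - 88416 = -55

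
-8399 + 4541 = -3858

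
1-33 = -32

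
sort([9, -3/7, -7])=[-7, -3/7, 9]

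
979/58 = 16 + 51/58 ≈ 16.88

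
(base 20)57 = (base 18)5h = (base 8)153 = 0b1101011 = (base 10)107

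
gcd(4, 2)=2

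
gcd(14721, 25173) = 3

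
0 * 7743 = 0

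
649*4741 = 3076909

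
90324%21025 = 6224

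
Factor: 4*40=2^5*5^1=160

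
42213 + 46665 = 88878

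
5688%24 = 0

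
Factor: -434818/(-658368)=2^(-5)*3^(-4)*127^(-1)*217409^1=217409/329184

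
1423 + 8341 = 9764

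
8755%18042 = 8755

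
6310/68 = 92+27/34 ≈ 92.79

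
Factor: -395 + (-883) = -1*2^1*3^2*71^1 = -1278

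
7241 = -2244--9485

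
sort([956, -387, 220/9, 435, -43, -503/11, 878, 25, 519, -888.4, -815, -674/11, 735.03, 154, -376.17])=[-888.4, -815, -387, -376.17, -674/11, -503/11, -43, 220/9, 25, 154, 435, 519, 735.03, 878, 956]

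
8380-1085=7295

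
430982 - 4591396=-4160414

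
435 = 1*435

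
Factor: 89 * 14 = 2^1 * 7^1 * 89^1 = 1246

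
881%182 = 153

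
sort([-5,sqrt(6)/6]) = [-5,sqrt(6)/6]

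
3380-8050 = -4670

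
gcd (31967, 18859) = 1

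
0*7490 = 0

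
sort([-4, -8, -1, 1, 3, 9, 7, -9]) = [-9, -8, -4, -1, 1, 3, 7, 9]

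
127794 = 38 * 3363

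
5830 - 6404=-574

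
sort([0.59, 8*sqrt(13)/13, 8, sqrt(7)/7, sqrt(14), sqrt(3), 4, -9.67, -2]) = [-9.67, -2, sqrt(7)/7, 0.59, sqrt(3), 8*sqrt(13)/13, sqrt(14), 4, 8]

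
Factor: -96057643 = -1*11^1*83^1*105211^1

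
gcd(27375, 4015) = 365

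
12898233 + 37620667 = 50518900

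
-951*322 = -306222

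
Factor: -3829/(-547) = 7^1 = 7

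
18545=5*3709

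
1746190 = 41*42590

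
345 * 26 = 8970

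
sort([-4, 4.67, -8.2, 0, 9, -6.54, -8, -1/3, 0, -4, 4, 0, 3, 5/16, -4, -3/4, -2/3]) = [-8.2, -8, -6.54, -4, -4, -4, -3/4, -2/3, -1/3, 0, 0, 0, 5/16, 3, 4, 4.67, 9]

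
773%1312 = 773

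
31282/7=4468 + 6/7 ≈ 4468.86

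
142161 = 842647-700486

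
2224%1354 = 870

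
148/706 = 74/353 ≈ 0.210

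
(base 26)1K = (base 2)101110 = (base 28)1I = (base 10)46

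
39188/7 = 5598 + 2/7 ≈ 5598.29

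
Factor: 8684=2^2*13^1*167^1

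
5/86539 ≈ 0.0000578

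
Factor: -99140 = -1*2^2*5^1*4957^1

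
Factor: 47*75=3^1*5^2*47^1=3525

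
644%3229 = 644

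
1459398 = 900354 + 559044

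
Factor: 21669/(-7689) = -1 * 11^(-1) * 31^1 = -31/11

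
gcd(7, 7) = 7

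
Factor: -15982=-1*2^1*61^1*131^1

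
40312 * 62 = 2499344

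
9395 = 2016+7379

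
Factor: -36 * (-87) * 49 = 2^2 * 3^3 * 7^2 * 29^1 = 153468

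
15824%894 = 626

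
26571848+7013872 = 33585720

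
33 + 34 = 67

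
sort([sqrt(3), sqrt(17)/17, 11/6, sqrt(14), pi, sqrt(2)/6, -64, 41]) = [-64, sqrt(2)/6, sqrt(17)/17, sqrt(3), 11/6, pi, sqrt(14), 41]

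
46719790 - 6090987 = 40628803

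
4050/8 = 2025/4 = 506.25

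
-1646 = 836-2482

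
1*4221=4221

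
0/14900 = 0 = 0.00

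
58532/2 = 29266 = 29266.00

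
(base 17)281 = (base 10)715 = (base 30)np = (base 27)qd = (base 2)1011001011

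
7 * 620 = 4340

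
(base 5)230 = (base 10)65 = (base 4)1001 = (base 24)2h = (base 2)1000001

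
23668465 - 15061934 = 8606531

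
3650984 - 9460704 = -5809720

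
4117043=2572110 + 1544933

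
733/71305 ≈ 0.0103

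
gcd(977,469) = 1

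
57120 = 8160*7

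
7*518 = 3626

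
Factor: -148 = -1 * 2^2 * 37^1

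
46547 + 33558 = 80105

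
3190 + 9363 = 12553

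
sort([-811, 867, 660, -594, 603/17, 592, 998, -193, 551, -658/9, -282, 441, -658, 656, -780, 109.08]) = [-811, -780, -658, -594, -282, -193, -658/9, 603/17, 109.08, 441, 551, 592, 656, 660, 867, 998]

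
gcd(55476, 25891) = 1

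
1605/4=401 + 1/4=401.25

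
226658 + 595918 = 822576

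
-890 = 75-965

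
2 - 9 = -7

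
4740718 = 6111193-1370475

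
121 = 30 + 91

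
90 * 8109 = 729810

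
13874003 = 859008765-845134762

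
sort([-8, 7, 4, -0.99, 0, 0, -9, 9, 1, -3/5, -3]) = [-9, -8, -3, -0.99, -3/5, 0, 0, 1, 4, 7, 9]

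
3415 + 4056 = 7471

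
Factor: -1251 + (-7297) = -1*2^2*2137^1 = -8548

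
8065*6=48390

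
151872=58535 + 93337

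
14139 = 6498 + 7641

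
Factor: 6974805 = 3^1 * 5^1 * 19^1 * 24473^1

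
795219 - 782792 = 12427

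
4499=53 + 4446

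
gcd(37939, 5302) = 11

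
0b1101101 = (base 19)5e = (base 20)59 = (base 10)109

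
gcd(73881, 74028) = 3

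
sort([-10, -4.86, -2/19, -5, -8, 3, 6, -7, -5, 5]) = [-10, -8, -7, -5, -5, -4.86, -2/19, 3, 5, 6]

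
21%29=21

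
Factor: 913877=29^1*31513^1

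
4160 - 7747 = -3587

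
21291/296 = 71+275/296 ≈ 71.93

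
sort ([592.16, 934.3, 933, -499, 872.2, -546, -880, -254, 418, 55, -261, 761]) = [-880, -546, -499, -261, -254, 55, 418, 592.16, 761, 872.2, 933, 934.3]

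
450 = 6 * 75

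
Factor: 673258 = 2^1*31^1*10859^1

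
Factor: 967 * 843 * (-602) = -1 * 2^1 * 3^1 * 7^1 * 43^1 * 281^1 * 967^1 = -490738962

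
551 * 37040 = 20409040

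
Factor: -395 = -1*5^1*79^1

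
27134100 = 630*43070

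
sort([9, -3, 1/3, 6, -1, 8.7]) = [-3, -1, 1/3, 6, 8.7, 9]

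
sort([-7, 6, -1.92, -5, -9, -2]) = [-9, -7, -5, -2, -1.92, 6]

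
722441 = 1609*449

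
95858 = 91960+3898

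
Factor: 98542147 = 11^1*41^1*151^1*1447^1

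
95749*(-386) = -36959114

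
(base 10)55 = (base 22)2b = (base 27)21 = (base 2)110111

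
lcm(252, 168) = 504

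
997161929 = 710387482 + 286774447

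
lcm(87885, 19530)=175770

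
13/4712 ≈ 0.00276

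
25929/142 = 182 + 85/142≈182.60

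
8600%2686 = 542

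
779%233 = 80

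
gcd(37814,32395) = 1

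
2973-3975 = -1002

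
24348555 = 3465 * 7027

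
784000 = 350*2240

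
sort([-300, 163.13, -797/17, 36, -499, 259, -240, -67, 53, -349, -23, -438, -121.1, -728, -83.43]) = [-728, -499, -438, -349, -300, -240, -121.1, -83.43, -67, -797/17, -23, 36, 53, 163.13, 259]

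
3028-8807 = -5779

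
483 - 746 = -263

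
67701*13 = 880113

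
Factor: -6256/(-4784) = 13^(-1)*17^1 = 17/13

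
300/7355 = 60/1471 ≈ 0.0408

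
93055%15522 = 15445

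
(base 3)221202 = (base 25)12k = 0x2b7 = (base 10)695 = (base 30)n5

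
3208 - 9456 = -6248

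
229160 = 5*45832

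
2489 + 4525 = 7014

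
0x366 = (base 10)870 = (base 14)462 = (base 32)r6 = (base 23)1ej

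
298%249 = 49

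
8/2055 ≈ 0.00389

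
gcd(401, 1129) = 1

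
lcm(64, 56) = 448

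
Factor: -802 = -1*2^1*401^1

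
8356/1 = 8356 = 8356.00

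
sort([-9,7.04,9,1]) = [-9,1,7.04,9]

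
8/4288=1/536 ≈ 0.00187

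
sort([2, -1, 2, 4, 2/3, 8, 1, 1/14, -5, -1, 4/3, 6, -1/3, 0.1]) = [-5, -1, -1, -1/3, 1/14, 0.1, 2/3, 1, 4/3, 2, 2, 4, 6, 8]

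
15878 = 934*17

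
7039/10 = 703 + 9/10 = 703.90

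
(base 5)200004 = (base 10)6254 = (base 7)24143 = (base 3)22120122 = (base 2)1100001101110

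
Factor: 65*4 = 2^2*5^1*13^1 = 260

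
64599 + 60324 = 124923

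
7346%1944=1514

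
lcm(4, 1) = 4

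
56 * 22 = 1232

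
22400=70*320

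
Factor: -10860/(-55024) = 2^(-2) * 3^1 * 5^1 * 19^(-1) = 15/76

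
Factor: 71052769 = 139^1*511171^1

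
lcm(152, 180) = 6840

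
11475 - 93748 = -82273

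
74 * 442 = 32708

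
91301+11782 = 103083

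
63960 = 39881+24079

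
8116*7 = 56812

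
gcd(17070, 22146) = 6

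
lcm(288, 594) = 9504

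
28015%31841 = 28015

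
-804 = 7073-7877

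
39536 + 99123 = 138659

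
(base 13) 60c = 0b10000000010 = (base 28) 18i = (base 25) 1g1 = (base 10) 1026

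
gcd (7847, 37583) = 413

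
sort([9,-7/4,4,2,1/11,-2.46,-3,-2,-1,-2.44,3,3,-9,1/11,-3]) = [-9,-3,-3,-2.46,-2.44,-2,-7/4,-1,1/11,1/11,2,3,3,4,9]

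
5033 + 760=5793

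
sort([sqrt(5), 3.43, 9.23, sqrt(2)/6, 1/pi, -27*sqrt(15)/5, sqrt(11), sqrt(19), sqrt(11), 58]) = [-27*sqrt(15)/5, sqrt(2)/6, 1/pi, sqrt(5), sqrt(11), sqrt(11), 3.43, sqrt(19), 9.23, 58]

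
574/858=287/429 ≈ 0.669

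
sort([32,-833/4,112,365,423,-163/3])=[-833/4,-163/3,32,112,365,423]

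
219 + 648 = 867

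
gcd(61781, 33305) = 1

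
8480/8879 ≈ 0.955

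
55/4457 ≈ 0.0123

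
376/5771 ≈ 0.0652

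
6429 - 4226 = 2203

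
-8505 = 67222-75727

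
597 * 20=11940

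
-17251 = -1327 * 13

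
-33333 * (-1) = 33333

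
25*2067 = 51675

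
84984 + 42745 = 127729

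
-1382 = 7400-8782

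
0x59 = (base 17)54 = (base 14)65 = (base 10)89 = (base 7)155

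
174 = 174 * 1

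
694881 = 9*77209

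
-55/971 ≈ -0.0566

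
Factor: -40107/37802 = -1*2^(-1)*3^1*29^1*41^(-1) = -87/82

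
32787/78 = 10929/26 ≈ 420.35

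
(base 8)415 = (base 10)269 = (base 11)225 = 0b100001101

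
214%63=25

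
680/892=170/223 ≈ 0.762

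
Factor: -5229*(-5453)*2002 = 2^1*3^2*7^3*11^1*13^1*19^1*41^1*83^1 = 57084501474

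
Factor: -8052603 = -1 * 3^1 * 13^1 * 206477^1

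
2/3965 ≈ 0.000504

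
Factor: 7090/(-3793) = -1*2^1*5^1*709^1*3793^(-1)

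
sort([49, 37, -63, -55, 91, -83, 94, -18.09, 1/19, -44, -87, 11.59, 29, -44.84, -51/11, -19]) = [-87, -83, -63, -55, -44.84, -44, -19, -18.09, -51/11, 1/19, 11.59, 29, 37, 49, 91, 94]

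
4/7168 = 1/1792 ≈ 0.000558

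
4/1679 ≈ 0.00238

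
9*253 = 2277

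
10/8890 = 1/889 ≈ 0.00112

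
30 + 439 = 469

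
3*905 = 2715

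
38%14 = 10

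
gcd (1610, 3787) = 7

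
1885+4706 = 6591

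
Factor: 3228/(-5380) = -1 * 3^1 * 5^(-1) = -3/5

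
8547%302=91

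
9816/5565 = 1 + 1417/1855 ≈ 1.76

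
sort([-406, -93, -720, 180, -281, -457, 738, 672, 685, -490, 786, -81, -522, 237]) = [-720, -522, -490, -457, -406, -281, -93, -81, 180, 237, 672, 685, 738, 786]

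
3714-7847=-4133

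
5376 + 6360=11736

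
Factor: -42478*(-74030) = 2^2*5^1*11^1*67^1*317^1*673^1 = 3144646340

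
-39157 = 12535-51692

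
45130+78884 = 124014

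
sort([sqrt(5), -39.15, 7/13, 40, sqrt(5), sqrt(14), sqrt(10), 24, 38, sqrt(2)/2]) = [-39.15, 7/13, sqrt(2)/2, sqrt(5), sqrt(5), sqrt(10), sqrt(14), 24, 38, 40]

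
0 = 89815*0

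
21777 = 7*3111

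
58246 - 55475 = 2771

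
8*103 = 824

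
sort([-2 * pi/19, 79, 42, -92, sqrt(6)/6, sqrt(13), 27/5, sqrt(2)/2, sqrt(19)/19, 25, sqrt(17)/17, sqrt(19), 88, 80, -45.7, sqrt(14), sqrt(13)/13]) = [-92, -45.7, -2 * pi/19, sqrt(19)/19, sqrt(17)/17, sqrt(13)/13, sqrt(6)/6, sqrt(2)/2, sqrt(13), sqrt(14), sqrt(19), 27/5, 25, 42, 79, 80, 88]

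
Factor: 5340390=2^1 * 3^1 * 5^1 * 11^1 * 16183^1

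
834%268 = 30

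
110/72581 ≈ 0.00152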